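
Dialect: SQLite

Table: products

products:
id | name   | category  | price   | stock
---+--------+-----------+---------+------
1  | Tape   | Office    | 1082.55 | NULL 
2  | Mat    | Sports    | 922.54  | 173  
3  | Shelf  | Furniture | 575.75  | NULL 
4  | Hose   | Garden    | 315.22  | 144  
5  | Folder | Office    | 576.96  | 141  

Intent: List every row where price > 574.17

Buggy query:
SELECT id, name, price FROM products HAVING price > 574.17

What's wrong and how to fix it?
Bug: HAVING filters the output of aggregation, but this query has no GROUP BY and no aggregate functions, so SQLite rejects it (HAVING clause on a non-aggregate query); the condition here is per row

Fix: Use WHERE for row-level filtering

Corrected query:
SELECT id, name, price FROM products WHERE price > 574.17

Result:
id | name   | price  
---+--------+--------
1  | Tape   | 1082.55
2  | Mat    | 922.54 
3  | Shelf  | 575.75 
5  | Folder | 576.96 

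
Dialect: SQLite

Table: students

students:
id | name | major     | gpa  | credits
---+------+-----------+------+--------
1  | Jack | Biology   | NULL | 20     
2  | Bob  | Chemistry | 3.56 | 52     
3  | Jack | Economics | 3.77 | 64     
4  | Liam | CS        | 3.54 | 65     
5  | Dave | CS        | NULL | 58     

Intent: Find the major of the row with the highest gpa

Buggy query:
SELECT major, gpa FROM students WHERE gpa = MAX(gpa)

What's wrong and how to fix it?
Bug: WHERE is evaluated per row; an aggregate over the whole table isn't defined there

Fix: Use a subquery: WHERE gpa = (SELECT MAX(gpa) FROM students)

Corrected query:
SELECT major, gpa FROM students WHERE gpa = (SELECT MAX(gpa) FROM students)

Result:
major     | gpa 
----------+-----
Economics | 3.77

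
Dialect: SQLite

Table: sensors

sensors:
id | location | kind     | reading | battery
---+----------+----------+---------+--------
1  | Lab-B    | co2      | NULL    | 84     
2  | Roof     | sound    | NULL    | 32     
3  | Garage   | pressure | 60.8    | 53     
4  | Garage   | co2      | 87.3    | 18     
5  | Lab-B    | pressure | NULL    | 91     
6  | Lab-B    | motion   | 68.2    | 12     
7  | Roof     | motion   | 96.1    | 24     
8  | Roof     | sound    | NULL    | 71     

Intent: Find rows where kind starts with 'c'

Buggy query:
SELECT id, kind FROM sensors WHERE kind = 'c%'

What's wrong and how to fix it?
Bug: '=' compares the literal string including the % character; pattern matching needs LIKE

Fix: Use LIKE for wildcard pattern matching

Corrected query:
SELECT id, kind FROM sensors WHERE kind LIKE 'c%'

Result:
id | kind
---+-----
1  | co2 
4  | co2 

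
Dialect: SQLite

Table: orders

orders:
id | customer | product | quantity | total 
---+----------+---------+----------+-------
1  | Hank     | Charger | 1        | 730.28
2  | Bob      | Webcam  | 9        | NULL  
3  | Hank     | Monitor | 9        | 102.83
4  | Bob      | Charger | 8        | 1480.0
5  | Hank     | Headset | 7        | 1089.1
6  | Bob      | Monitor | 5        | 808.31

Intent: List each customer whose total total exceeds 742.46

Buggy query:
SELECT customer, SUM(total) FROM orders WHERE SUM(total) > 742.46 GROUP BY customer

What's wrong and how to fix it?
Bug: Aggregate functions cannot appear in a WHERE clause

Fix: Move the aggregate condition to a HAVING clause

Corrected query:
SELECT customer, SUM(total) FROM orders GROUP BY customer HAVING SUM(total) > 742.46

Result:
customer | SUM(total)
---------+-----------
Bob      | 2288.31   
Hank     | 1922.21   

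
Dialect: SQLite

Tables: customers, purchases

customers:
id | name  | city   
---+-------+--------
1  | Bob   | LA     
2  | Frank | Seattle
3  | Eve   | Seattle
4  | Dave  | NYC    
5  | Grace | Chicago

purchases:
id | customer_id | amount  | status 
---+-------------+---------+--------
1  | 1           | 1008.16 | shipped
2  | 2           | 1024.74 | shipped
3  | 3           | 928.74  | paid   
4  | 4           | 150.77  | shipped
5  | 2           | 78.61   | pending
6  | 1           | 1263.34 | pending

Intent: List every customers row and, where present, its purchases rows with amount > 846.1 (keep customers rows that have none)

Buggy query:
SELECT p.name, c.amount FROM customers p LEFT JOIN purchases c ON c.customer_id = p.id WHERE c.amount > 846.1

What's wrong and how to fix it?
Bug: Filtering c.amount in WHERE discards the NULL rows produced by LEFT JOIN, turning it into an inner join

Fix: Move the right-table condition into the ON clause so unmatched parents are kept

Corrected query:
SELECT p.name, c.amount FROM customers p LEFT JOIN purchases c ON c.customer_id = p.id AND c.amount > 846.1

Result:
name  | amount 
------+--------
Bob   | 1008.16
Bob   | 1263.34
Frank | 1024.74
Eve   | 928.74 
Dave  | NULL   
Grace | NULL   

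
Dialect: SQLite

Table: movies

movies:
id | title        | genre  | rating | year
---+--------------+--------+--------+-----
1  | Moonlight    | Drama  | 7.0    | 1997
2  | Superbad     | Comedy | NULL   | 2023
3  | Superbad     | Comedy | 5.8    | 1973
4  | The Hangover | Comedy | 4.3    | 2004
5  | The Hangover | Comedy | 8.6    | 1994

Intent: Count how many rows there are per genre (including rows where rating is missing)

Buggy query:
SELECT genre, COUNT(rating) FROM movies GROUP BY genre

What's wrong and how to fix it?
Bug: COUNT(rating) skips NULLs, so groups with missing rating are undercounted

Fix: Replace COUNT(rating) with COUNT(*)

Corrected query:
SELECT genre, COUNT(*) FROM movies GROUP BY genre

Result:
genre  | COUNT(*)
-------+---------
Comedy | 4       
Drama  | 1       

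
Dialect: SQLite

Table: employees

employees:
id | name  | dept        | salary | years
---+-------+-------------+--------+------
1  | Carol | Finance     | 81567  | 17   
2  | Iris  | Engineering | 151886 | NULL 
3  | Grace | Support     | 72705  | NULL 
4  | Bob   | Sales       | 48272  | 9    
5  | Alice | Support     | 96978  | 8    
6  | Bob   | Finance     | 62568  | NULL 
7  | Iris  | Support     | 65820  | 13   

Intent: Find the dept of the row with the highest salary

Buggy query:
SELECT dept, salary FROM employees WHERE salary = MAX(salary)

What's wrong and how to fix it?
Bug: MAX(salary) is an aggregate and cannot be used directly in WHERE

Fix: Wrap MAX in a scalar subquery so WHERE compares against a single value

Corrected query:
SELECT dept, salary FROM employees WHERE salary = (SELECT MAX(salary) FROM employees)

Result:
dept        | salary
------------+-------
Engineering | 151886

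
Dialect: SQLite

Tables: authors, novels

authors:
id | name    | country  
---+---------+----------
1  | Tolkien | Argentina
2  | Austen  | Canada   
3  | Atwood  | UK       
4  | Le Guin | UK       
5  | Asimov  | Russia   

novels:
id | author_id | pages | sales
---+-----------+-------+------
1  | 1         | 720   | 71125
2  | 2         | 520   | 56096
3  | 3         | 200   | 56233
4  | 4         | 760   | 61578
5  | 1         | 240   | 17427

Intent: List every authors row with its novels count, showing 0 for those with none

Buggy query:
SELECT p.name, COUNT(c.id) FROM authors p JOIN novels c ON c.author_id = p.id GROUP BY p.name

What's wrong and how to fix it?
Bug: An inner join excludes parents with zero children

Fix: Switch to LEFT JOIN to retain unmatched parent rows

Corrected query:
SELECT p.name, COUNT(c.id) FROM authors p LEFT JOIN novels c ON c.author_id = p.id GROUP BY p.name

Result:
name    | COUNT(c.id)
--------+------------
Asimov  | 0          
Atwood  | 1          
Austen  | 1          
Le Guin | 1          
Tolkien | 2          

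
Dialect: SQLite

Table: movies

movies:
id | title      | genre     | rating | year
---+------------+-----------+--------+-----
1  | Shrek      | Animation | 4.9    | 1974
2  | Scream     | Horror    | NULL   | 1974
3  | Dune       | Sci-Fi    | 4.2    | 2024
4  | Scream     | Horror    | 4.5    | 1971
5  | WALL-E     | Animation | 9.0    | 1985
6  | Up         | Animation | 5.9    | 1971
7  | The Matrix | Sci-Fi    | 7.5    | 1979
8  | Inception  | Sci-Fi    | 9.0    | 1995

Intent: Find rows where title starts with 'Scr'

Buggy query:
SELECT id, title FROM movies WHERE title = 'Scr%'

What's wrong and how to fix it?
Bug: Wildcards only work with LIKE; '=' treats '%' as a literal character

Fix: Use LIKE for wildcard pattern matching

Corrected query:
SELECT id, title FROM movies WHERE title LIKE 'Scr%'

Result:
id | title 
---+-------
2  | Scream
4  | Scream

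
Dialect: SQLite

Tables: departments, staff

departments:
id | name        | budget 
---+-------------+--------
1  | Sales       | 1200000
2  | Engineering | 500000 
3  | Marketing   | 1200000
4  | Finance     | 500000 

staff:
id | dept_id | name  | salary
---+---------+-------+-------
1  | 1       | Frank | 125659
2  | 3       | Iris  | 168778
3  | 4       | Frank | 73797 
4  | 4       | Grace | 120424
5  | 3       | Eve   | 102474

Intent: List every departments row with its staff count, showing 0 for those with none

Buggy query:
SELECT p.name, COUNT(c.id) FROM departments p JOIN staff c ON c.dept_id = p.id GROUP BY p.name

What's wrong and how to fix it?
Bug: An inner join excludes parents with zero children

Fix: Use LEFT JOIN so parents without children still appear (COUNT(c.id) gives 0)

Corrected query:
SELECT p.name, COUNT(c.id) FROM departments p LEFT JOIN staff c ON c.dept_id = p.id GROUP BY p.name

Result:
name        | COUNT(c.id)
------------+------------
Engineering | 0          
Finance     | 2          
Marketing   | 2          
Sales       | 1          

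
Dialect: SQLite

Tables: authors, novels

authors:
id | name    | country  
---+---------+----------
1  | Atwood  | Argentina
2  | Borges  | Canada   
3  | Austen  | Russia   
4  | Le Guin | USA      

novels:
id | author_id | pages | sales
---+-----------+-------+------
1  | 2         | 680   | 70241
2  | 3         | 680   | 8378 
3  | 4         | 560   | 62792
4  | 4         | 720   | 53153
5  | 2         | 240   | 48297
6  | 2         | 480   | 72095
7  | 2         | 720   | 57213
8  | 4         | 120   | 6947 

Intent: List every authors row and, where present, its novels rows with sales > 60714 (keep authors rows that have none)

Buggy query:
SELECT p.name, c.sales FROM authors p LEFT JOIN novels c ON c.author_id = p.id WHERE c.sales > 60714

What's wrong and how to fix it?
Bug: A WHERE condition on the right-hand table after LEFT JOIN drops unmatched parents

Fix: Put 'c.sales > 60714' in the JOIN's ON clause instead of WHERE

Corrected query:
SELECT p.name, c.sales FROM authors p LEFT JOIN novels c ON c.author_id = p.id AND c.sales > 60714

Result:
name    | sales
--------+------
Atwood  | NULL 
Borges  | 70241
Borges  | 72095
Austen  | NULL 
Le Guin | 62792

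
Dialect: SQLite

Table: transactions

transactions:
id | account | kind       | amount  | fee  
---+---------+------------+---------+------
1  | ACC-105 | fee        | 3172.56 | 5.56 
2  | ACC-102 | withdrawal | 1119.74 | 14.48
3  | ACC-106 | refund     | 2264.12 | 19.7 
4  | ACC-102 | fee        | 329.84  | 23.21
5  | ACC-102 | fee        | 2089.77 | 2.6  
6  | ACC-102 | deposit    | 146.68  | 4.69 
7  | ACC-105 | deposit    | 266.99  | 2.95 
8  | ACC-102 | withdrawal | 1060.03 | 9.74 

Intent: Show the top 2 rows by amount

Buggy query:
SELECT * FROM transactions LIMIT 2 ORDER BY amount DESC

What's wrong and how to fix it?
Bug: ORDER BY cannot follow LIMIT; LIMIT is the final clause

Fix: Swap the clauses: ORDER BY first, then LIMIT

Corrected query:
SELECT * FROM transactions ORDER BY amount DESC LIMIT 2

Result:
id | account | kind   | amount  | fee 
---+---------+--------+---------+-----
1  | ACC-105 | fee    | 3172.56 | 5.56
3  | ACC-106 | refund | 2264.12 | 19.7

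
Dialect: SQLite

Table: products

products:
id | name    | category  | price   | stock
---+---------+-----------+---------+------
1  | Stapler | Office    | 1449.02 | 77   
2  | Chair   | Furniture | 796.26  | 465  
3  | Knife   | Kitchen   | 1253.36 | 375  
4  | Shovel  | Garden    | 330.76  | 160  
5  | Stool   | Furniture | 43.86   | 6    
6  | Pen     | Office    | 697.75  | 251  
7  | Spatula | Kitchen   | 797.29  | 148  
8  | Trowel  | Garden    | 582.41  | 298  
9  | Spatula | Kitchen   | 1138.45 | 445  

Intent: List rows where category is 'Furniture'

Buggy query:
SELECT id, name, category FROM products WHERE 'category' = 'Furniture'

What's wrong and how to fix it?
Bug: 'category' in single quotes is a string literal, not the column; the comparison is literal-vs-literal and never true

Fix: Reference the column as category without single quotes

Corrected query:
SELECT id, name, category FROM products WHERE category = 'Furniture'

Result:
id | name  | category 
---+-------+----------
2  | Chair | Furniture
5  | Stool | Furniture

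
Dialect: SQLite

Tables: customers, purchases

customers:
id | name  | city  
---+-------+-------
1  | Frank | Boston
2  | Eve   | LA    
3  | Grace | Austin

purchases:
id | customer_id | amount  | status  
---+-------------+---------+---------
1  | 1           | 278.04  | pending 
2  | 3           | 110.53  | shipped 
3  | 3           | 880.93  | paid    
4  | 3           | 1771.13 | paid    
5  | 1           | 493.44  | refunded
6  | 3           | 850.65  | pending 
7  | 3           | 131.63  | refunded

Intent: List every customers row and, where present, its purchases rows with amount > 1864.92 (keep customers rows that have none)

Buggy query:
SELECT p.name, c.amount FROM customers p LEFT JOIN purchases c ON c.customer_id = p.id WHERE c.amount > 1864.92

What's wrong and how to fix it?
Bug: A WHERE condition on the right-hand table after LEFT JOIN drops unmatched parents

Fix: Move the right-table condition into the ON clause so unmatched parents are kept

Corrected query:
SELECT p.name, c.amount FROM customers p LEFT JOIN purchases c ON c.customer_id = p.id AND c.amount > 1864.92

Result:
name  | amount
------+-------
Frank | NULL  
Eve   | NULL  
Grace | NULL  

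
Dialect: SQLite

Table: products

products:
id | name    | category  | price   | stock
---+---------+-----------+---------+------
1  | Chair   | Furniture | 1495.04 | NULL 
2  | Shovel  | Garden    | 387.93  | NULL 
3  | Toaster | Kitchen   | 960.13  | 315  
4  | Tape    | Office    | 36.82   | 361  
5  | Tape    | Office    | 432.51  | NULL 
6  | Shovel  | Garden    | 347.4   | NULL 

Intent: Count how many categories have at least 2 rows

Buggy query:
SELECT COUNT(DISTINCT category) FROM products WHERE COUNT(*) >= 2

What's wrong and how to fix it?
Bug: COUNT(*) cannot appear in WHERE; the per-group count doesn't exist yet

Fix: Use a subquery that GROUPs and filters with HAVING, then count its rows

Corrected query:
SELECT COUNT(*) FROM (SELECT category FROM products GROUP BY category HAVING COUNT(*) >= 2)

Result:
COUNT(*)
--------
2       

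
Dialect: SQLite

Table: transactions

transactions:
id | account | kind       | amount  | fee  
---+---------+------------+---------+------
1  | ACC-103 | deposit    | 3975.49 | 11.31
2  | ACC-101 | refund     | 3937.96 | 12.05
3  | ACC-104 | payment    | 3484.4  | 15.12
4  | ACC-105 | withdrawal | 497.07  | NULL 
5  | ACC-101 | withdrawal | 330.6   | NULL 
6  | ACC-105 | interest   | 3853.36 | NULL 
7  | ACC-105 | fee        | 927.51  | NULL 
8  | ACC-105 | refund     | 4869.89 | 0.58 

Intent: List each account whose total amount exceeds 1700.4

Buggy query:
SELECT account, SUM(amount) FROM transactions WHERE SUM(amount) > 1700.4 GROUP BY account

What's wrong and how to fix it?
Bug: SUM(amount) is an aggregate, but WHERE filters rows before aggregation

Fix: Use HAVING (which filters groups after aggregation) instead of WHERE

Corrected query:
SELECT account, SUM(amount) FROM transactions GROUP BY account HAVING SUM(amount) > 1700.4

Result:
account | SUM(amount)
--------+------------
ACC-101 | 4268.56    
ACC-103 | 3975.49    
ACC-104 | 3484.4     
ACC-105 | 10147.83   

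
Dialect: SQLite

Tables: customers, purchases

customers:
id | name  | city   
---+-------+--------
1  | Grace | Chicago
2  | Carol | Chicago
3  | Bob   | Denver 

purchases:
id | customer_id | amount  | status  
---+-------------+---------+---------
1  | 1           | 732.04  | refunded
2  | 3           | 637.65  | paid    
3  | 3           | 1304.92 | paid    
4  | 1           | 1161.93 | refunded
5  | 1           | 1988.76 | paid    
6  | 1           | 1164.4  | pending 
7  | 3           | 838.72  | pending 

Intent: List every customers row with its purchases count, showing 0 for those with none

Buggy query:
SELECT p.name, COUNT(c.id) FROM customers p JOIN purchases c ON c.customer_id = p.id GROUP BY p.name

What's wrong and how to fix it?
Bug: INNER JOIN drops customers rows that have no matching purchases rows

Fix: Switch to LEFT JOIN to retain unmatched parent rows

Corrected query:
SELECT p.name, COUNT(c.id) FROM customers p LEFT JOIN purchases c ON c.customer_id = p.id GROUP BY p.name

Result:
name  | COUNT(c.id)
------+------------
Bob   | 3          
Carol | 0          
Grace | 4          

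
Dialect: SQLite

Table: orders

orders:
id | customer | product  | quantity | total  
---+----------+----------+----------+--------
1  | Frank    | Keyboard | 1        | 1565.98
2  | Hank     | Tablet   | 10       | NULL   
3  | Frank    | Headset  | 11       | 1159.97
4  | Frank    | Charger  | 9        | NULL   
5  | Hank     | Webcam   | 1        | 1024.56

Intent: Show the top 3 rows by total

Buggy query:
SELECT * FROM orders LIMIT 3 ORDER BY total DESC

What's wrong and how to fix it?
Bug: ORDER BY cannot follow LIMIT; LIMIT is the final clause

Fix: Sort with ORDER BY, then apply LIMIT

Corrected query:
SELECT * FROM orders ORDER BY total DESC LIMIT 3

Result:
id | customer | product  | quantity | total  
---+----------+----------+----------+--------
1  | Frank    | Keyboard | 1        | 1565.98
3  | Frank    | Headset  | 11       | 1159.97
5  | Hank     | Webcam   | 1        | 1024.56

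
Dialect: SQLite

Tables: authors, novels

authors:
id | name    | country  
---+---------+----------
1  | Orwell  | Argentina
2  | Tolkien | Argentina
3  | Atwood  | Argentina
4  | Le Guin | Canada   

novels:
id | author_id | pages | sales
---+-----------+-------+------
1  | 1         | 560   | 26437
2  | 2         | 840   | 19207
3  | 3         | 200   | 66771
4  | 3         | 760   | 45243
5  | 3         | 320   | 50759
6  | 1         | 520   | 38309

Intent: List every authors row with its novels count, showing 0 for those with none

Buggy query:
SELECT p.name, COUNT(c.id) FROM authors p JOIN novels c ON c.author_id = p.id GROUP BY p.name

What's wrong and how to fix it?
Bug: INNER JOIN drops authors rows that have no matching novels rows

Fix: Switch to LEFT JOIN to retain unmatched parent rows

Corrected query:
SELECT p.name, COUNT(c.id) FROM authors p LEFT JOIN novels c ON c.author_id = p.id GROUP BY p.name

Result:
name    | COUNT(c.id)
--------+------------
Atwood  | 3          
Le Guin | 0          
Orwell  | 2          
Tolkien | 1          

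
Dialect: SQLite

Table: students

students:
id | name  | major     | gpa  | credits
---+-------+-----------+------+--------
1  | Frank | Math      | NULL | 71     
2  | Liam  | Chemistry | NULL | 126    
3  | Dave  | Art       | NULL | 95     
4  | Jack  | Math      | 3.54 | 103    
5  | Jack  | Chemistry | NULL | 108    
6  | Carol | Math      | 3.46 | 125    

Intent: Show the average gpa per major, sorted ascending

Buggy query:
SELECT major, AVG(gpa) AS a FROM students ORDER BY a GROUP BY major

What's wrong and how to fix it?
Bug: ORDER BY appears before GROUP BY; SQL clause order requires GROUP BY first

Fix: Move ORDER BY to the end, after GROUP BY

Corrected query:
SELECT major, AVG(gpa) AS a FROM students GROUP BY major ORDER BY a

Result:
major     | a   
----------+-----
Art       | NULL
Chemistry | NULL
Math      | 3.5 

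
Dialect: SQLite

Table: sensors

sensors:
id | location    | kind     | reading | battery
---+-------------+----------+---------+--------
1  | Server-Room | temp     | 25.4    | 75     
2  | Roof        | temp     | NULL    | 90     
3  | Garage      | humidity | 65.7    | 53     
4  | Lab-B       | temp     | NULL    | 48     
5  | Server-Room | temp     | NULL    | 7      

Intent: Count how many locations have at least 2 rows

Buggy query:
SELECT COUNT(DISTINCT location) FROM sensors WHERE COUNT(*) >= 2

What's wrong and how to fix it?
Bug: COUNT(*) cannot appear in WHERE; the per-group count doesn't exist yet

Fix: Use a subquery that GROUPs and filters with HAVING, then count its rows

Corrected query:
SELECT COUNT(*) FROM (SELECT location FROM sensors GROUP BY location HAVING COUNT(*) >= 2)

Result:
COUNT(*)
--------
1       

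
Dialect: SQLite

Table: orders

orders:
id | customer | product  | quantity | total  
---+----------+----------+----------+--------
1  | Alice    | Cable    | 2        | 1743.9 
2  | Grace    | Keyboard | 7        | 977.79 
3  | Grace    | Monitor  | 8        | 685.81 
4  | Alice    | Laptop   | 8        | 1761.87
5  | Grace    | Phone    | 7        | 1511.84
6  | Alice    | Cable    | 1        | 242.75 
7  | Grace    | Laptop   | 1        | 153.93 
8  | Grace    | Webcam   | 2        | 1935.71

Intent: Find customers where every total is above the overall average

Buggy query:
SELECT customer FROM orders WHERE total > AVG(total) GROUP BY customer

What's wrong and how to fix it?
Bug: AVG() is an aggregate; it can't sit directly in WHERE

Fix: Use a subquery for AVG and a HAVING MIN(...) filter so the condition holds for every row in the group

Corrected query:
SELECT customer FROM orders GROUP BY customer HAVING MIN(total) > (SELECT AVG(total) FROM orders)

Result:
(no rows)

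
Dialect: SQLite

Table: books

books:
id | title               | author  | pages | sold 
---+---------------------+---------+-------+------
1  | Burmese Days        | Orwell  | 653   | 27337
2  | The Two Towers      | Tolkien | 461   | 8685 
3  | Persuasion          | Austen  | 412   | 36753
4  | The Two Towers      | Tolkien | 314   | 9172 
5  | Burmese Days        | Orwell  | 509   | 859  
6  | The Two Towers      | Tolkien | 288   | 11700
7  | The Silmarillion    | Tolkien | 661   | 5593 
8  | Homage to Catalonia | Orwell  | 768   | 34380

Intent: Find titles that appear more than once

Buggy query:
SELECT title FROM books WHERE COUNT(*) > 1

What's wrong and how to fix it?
Bug: WHERE can't reference COUNT(*); aggregates are computed after WHERE

Fix: GROUP BY title, then filter groups with HAVING COUNT(*) > 1

Corrected query:
SELECT title FROM books GROUP BY title HAVING COUNT(*) > 1

Result:
title         
--------------
Burmese Days  
The Two Towers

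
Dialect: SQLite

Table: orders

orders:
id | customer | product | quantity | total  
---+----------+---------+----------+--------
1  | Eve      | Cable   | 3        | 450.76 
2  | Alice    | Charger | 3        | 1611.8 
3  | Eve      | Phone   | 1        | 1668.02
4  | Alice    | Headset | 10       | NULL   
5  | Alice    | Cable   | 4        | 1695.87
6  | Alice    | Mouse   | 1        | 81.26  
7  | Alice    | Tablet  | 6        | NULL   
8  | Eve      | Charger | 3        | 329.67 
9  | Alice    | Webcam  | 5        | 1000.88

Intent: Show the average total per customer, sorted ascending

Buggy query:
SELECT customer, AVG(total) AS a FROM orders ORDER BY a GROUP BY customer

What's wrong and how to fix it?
Bug: ORDER BY appears before GROUP BY; SQL clause order requires GROUP BY first

Fix: Move ORDER BY to the end, after GROUP BY

Corrected query:
SELECT customer, AVG(total) AS a FROM orders GROUP BY customer ORDER BY a

Result:
customer | a        
---------+----------
Eve      | 816.15   
Alice    | 1097.4525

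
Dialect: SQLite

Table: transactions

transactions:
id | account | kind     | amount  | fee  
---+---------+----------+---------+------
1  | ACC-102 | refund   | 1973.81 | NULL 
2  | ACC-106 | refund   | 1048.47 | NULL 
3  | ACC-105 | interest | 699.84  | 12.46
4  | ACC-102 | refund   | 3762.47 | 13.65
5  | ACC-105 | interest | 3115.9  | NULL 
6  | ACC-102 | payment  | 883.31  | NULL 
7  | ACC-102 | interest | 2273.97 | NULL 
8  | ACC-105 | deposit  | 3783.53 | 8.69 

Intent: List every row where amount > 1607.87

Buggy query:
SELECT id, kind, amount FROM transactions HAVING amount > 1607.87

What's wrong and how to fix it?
Bug: This is a non-aggregate query (no GROUP BY, no aggregates), so in SQLite the HAVING clause is invalid here; a row-level condition belongs in WHERE

Fix: Replace HAVING with WHERE since the condition applies to individual rows

Corrected query:
SELECT id, kind, amount FROM transactions WHERE amount > 1607.87

Result:
id | kind     | amount 
---+----------+--------
1  | refund   | 1973.81
4  | refund   | 3762.47
5  | interest | 3115.9 
7  | interest | 2273.97
8  | deposit  | 3783.53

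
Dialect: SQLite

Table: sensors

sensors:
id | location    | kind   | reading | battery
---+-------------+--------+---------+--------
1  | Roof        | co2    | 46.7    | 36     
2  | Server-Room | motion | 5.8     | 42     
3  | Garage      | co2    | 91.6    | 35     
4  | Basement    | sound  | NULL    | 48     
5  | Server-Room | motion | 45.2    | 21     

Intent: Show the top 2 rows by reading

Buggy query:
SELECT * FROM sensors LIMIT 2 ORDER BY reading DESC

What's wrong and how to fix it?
Bug: ORDER BY cannot follow LIMIT; LIMIT is the final clause

Fix: Swap the clauses: ORDER BY first, then LIMIT

Corrected query:
SELECT * FROM sensors ORDER BY reading DESC LIMIT 2

Result:
id | location | kind | reading | battery
---+----------+------+---------+--------
3  | Garage   | co2  | 91.6    | 35     
1  | Roof     | co2  | 46.7    | 36     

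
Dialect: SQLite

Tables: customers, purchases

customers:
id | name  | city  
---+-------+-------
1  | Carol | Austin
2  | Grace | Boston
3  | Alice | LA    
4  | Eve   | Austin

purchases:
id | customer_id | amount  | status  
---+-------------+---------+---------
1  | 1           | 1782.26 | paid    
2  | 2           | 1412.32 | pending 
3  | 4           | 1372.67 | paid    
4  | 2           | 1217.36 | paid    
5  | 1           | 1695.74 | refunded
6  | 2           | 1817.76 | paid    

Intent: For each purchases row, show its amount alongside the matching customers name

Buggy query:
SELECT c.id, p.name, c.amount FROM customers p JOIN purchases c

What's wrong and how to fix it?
Bug: Missing join condition: each purchases row is matched to all customers rows instead of just its own

Fix: Specify the join condition linking the foreign key to the parent id

Corrected query:
SELECT c.id, p.name, c.amount FROM customers p JOIN purchases c ON c.customer_id = p.id

Result:
id | name  | amount 
---+-------+--------
1  | Carol | 1782.26
2  | Grace | 1412.32
3  | Eve   | 1372.67
4  | Grace | 1217.36
5  | Carol | 1695.74
6  | Grace | 1817.76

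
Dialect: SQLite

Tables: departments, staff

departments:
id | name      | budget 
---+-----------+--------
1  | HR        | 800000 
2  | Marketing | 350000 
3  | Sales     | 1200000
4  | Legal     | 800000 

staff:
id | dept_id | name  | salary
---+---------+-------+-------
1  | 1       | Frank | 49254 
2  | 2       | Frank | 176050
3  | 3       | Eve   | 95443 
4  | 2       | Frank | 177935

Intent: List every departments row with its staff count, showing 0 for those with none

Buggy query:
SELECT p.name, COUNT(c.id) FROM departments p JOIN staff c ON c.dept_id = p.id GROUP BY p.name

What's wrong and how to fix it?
Bug: INNER JOIN drops departments rows that have no matching staff rows

Fix: Switch to LEFT JOIN to retain unmatched parent rows

Corrected query:
SELECT p.name, COUNT(c.id) FROM departments p LEFT JOIN staff c ON c.dept_id = p.id GROUP BY p.name

Result:
name      | COUNT(c.id)
----------+------------
HR        | 1          
Legal     | 0          
Marketing | 2          
Sales     | 1          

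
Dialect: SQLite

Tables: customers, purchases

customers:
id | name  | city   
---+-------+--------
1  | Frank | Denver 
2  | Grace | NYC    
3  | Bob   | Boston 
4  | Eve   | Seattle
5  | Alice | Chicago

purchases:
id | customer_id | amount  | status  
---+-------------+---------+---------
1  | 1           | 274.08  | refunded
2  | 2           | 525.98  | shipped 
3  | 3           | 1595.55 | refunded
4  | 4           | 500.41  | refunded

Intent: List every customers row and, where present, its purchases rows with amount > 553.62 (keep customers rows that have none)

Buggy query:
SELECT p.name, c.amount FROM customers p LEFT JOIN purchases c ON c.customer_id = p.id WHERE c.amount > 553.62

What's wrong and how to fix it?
Bug: A WHERE condition on the right-hand table after LEFT JOIN drops unmatched parents

Fix: Put 'c.amount > 553.62' in the JOIN's ON clause instead of WHERE

Corrected query:
SELECT p.name, c.amount FROM customers p LEFT JOIN purchases c ON c.customer_id = p.id AND c.amount > 553.62

Result:
name  | amount 
------+--------
Frank | NULL   
Grace | NULL   
Bob   | 1595.55
Eve   | NULL   
Alice | NULL   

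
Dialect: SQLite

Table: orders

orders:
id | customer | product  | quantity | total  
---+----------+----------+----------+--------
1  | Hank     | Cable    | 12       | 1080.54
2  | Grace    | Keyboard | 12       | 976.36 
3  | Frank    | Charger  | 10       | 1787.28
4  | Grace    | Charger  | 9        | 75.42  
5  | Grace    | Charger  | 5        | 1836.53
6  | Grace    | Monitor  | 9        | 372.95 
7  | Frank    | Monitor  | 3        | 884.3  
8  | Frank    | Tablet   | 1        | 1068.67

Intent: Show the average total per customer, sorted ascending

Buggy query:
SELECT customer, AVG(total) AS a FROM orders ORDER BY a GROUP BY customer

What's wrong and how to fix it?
Bug: GROUP BY must precede ORDER BY

Fix: Reorder: SELECT … FROM … GROUP BY … ORDER BY …

Corrected query:
SELECT customer, AVG(total) AS a FROM orders GROUP BY customer ORDER BY a

Result:
customer | a      
---------+--------
Grace    | 815.315
Hank     | 1080.54
Frank    | 1246.75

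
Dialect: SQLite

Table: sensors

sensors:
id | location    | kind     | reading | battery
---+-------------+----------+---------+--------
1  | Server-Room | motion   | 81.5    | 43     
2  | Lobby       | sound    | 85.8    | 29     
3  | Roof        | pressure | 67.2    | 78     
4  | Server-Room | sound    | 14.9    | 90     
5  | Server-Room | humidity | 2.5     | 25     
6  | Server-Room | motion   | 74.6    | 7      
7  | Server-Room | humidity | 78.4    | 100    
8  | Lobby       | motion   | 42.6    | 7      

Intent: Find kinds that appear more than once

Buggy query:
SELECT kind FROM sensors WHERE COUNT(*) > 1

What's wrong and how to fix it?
Bug: WHERE can't reference COUNT(*); aggregates are computed after WHERE

Fix: GROUP BY kind, then filter groups with HAVING COUNT(*) > 1

Corrected query:
SELECT kind FROM sensors GROUP BY kind HAVING COUNT(*) > 1

Result:
kind    
--------
humidity
motion  
sound   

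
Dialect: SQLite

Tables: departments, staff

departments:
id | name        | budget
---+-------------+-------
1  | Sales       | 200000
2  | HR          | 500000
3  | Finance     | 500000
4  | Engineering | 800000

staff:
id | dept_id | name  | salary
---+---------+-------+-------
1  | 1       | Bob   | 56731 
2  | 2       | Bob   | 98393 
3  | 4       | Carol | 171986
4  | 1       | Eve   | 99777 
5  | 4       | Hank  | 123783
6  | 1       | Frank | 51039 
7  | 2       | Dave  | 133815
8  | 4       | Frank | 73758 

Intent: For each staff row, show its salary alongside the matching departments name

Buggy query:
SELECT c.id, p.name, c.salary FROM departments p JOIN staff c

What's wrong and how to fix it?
Bug: JOIN with no ON clause produces a cartesian product; every staff row pairs with every departments row

Fix: Specify the join condition linking the foreign key to the parent id

Corrected query:
SELECT c.id, p.name, c.salary FROM departments p JOIN staff c ON c.dept_id = p.id

Result:
id | name        | salary
---+-------------+-------
1  | Sales       | 56731 
2  | HR          | 98393 
3  | Engineering | 171986
4  | Sales       | 99777 
5  | Engineering | 123783
6  | Sales       | 51039 
7  | HR          | 133815
8  | Engineering | 73758 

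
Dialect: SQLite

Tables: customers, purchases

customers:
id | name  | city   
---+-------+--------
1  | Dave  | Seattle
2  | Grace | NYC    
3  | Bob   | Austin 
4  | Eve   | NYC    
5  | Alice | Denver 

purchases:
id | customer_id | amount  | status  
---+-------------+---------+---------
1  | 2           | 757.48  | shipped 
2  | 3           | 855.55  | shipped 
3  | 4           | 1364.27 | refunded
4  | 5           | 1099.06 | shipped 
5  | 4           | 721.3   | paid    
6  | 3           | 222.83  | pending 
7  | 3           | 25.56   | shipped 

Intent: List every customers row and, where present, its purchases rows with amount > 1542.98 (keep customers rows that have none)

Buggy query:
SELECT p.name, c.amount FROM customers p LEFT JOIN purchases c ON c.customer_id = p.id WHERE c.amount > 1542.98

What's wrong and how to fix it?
Bug: Filtering c.amount in WHERE discards the NULL rows produced by LEFT JOIN, turning it into an inner join

Fix: Move the right-table condition into the ON clause so unmatched parents are kept

Corrected query:
SELECT p.name, c.amount FROM customers p LEFT JOIN purchases c ON c.customer_id = p.id AND c.amount > 1542.98

Result:
name  | amount
------+-------
Dave  | NULL  
Grace | NULL  
Bob   | NULL  
Eve   | NULL  
Alice | NULL  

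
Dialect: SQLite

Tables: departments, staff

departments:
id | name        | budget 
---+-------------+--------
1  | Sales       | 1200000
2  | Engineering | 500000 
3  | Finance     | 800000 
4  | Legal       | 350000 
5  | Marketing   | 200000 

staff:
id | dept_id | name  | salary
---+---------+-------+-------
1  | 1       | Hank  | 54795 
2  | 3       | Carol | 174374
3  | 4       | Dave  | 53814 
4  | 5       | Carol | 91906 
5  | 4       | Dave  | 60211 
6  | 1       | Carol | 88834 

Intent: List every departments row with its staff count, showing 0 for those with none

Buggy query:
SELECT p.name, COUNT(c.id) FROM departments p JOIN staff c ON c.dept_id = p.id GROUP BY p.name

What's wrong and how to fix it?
Bug: INNER JOIN drops departments rows that have no matching staff rows

Fix: Switch to LEFT JOIN to retain unmatched parent rows

Corrected query:
SELECT p.name, COUNT(c.id) FROM departments p LEFT JOIN staff c ON c.dept_id = p.id GROUP BY p.name

Result:
name        | COUNT(c.id)
------------+------------
Engineering | 0          
Finance     | 1          
Legal       | 2          
Marketing   | 1          
Sales       | 2          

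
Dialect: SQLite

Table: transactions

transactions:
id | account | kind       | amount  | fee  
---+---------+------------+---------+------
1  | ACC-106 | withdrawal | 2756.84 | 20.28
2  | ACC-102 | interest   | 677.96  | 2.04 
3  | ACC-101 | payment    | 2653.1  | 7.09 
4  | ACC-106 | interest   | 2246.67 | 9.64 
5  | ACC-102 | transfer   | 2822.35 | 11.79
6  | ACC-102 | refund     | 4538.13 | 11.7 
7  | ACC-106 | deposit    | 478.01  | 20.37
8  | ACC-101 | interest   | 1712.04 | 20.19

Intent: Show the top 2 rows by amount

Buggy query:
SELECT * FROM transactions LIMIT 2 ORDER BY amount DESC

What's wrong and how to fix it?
Bug: ORDER BY cannot follow LIMIT; LIMIT is the final clause

Fix: Swap the clauses: ORDER BY first, then LIMIT

Corrected query:
SELECT * FROM transactions ORDER BY amount DESC LIMIT 2

Result:
id | account | kind     | amount  | fee  
---+---------+----------+---------+------
6  | ACC-102 | refund   | 4538.13 | 11.7 
5  | ACC-102 | transfer | 2822.35 | 11.79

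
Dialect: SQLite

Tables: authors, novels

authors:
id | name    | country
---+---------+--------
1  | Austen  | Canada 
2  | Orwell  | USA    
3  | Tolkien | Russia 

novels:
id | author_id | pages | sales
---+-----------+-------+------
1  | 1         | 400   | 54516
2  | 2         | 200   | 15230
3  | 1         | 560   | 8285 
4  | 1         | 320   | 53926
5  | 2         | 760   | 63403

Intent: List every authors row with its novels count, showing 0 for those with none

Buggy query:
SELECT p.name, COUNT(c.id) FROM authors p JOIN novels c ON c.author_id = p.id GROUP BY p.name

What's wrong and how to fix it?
Bug: INNER JOIN drops authors rows that have no matching novels rows

Fix: Use LEFT JOIN so parents without children still appear (COUNT(c.id) gives 0)

Corrected query:
SELECT p.name, COUNT(c.id) FROM authors p LEFT JOIN novels c ON c.author_id = p.id GROUP BY p.name

Result:
name    | COUNT(c.id)
--------+------------
Austen  | 3          
Orwell  | 2          
Tolkien | 0          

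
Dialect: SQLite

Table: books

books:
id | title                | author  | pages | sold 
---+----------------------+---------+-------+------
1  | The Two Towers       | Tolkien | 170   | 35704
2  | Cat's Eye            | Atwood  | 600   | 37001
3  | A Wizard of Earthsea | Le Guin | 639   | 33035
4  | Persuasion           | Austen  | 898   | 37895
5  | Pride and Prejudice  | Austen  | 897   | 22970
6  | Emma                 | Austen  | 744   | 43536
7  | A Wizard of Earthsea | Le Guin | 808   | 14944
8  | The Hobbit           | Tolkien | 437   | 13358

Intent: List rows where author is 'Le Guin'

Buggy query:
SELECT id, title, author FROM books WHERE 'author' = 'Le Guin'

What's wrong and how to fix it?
Bug: 'author' in single quotes is a string literal, not the column; the comparison is literal-vs-literal and never true

Fix: Reference the column as author without single quotes

Corrected query:
SELECT id, title, author FROM books WHERE author = 'Le Guin'

Result:
id | title                | author 
---+----------------------+--------
3  | A Wizard of Earthsea | Le Guin
7  | A Wizard of Earthsea | Le Guin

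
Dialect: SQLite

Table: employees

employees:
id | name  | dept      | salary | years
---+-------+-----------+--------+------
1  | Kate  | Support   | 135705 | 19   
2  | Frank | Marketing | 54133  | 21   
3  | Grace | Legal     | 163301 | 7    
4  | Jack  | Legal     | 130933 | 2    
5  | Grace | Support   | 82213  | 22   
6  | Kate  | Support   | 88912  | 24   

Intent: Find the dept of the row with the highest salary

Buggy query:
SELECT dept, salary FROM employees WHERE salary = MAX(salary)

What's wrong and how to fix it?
Bug: WHERE is evaluated per row; an aggregate over the whole table isn't defined there

Fix: Wrap MAX in a scalar subquery so WHERE compares against a single value

Corrected query:
SELECT dept, salary FROM employees WHERE salary = (SELECT MAX(salary) FROM employees)

Result:
dept  | salary
------+-------
Legal | 163301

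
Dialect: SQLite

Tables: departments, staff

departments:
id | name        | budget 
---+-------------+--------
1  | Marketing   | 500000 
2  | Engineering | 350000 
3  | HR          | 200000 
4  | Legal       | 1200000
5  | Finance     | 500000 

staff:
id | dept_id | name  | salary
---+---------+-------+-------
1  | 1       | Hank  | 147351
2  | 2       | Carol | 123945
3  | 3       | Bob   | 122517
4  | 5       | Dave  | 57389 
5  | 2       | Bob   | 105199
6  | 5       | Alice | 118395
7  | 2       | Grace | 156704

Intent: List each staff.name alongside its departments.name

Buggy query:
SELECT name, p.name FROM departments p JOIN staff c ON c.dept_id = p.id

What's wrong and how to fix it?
Bug: Both tables have a 'name' column; the unqualified reference is ambiguous

Fix: Qualify the column with its table alias (c.name)

Corrected query:
SELECT c.name, p.name FROM departments p JOIN staff c ON c.dept_id = p.id

Result:
name  | name       
------+------------
Hank  | Marketing  
Carol | Engineering
Bob   | HR         
Dave  | Finance    
Bob   | Engineering
Alice | Finance    
Grace | Engineering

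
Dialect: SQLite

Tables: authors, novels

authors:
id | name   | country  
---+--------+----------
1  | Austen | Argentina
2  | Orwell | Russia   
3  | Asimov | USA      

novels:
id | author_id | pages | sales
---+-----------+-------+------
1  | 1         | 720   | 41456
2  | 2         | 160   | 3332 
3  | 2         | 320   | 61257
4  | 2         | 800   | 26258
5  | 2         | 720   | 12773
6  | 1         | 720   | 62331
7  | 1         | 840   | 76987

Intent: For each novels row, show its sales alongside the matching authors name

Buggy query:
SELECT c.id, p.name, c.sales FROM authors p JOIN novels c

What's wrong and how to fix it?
Bug: JOIN with no ON clause produces a cartesian product; every novels row pairs with every authors row

Fix: Add ON c.author_id = p.id to the JOIN

Corrected query:
SELECT c.id, p.name, c.sales FROM authors p JOIN novels c ON c.author_id = p.id

Result:
id | name   | sales
---+--------+------
1  | Austen | 41456
2  | Orwell | 3332 
3  | Orwell | 61257
4  | Orwell | 26258
5  | Orwell | 12773
6  | Austen | 62331
7  | Austen | 76987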